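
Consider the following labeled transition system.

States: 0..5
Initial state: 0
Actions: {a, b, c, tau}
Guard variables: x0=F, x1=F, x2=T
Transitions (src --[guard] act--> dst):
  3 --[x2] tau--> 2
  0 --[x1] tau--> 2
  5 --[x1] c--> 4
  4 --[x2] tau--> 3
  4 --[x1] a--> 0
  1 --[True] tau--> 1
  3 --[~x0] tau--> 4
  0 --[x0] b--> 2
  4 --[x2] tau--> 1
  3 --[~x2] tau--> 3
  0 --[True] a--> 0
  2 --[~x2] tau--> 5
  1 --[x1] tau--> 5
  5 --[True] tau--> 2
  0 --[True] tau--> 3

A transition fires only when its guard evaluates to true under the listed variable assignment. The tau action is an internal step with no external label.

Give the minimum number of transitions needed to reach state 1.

Answer: 3

Analysis:
Breadth-first toward 1:
  Layer 0: {0}
  Layer 1: {3}
  Layer 2: {2,4}
  Layer 3: {1}
first hit 1 at d=3 via tau·tau·tau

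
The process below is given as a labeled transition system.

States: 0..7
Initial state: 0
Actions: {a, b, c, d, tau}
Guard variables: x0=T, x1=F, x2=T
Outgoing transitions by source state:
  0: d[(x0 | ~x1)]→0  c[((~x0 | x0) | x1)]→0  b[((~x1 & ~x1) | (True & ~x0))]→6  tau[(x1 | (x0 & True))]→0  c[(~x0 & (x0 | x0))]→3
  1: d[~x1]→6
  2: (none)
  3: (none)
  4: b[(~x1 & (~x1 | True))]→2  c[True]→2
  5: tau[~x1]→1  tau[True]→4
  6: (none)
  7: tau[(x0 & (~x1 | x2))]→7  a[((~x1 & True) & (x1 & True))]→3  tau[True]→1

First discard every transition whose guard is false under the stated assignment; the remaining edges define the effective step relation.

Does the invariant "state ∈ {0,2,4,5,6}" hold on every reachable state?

Answer: INVARIANT HOLDS

Working:
Allowed set {0,2,4,5,6}
Reach set: {0,6}
  0: safe
  6: safe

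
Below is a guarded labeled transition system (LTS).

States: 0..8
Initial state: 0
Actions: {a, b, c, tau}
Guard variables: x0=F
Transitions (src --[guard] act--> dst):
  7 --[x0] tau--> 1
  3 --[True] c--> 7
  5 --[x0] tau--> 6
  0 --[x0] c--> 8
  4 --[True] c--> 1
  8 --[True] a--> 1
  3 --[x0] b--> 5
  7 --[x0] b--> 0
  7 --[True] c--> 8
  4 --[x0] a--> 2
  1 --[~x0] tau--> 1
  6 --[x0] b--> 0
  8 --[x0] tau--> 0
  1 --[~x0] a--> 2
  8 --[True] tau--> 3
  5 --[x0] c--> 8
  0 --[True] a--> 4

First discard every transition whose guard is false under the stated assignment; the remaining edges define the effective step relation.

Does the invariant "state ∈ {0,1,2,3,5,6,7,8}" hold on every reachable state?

Answer: INVARIANT VIOLATED at state 4

Analysis:
Inv-set: {0,1,2,3,5,6,7,8}
R = {0,1,2,4}
  0: ✓
  1: ✓
  2: ✓
  4: VIOLATES
witness against invariant: a → 4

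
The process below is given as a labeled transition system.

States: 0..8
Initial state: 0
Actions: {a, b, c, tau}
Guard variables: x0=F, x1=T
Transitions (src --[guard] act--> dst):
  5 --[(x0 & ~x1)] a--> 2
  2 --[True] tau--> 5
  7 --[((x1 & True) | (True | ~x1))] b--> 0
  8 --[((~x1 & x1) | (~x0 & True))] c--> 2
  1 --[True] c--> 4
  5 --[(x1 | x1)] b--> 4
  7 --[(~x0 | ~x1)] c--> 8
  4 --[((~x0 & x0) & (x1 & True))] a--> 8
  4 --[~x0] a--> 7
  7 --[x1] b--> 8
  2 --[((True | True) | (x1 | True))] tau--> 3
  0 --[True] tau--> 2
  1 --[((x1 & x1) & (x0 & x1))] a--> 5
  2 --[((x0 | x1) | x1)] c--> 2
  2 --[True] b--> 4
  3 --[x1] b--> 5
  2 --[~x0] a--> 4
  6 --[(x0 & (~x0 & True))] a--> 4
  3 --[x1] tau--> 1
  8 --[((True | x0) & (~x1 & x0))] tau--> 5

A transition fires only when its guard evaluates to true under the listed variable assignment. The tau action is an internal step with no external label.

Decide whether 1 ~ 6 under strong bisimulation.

Answer: NOT BISIMILAR

Trace:
Bisimulation quotient by refinement:
  round 0: {{0,1,2,3,4,5,6,7,8}}
  round 1: {{0},{1,8},{2},{3},{4},{5},{6},{7}}
  round 2: {{0},{1},{2},{3},{4},{5},{6},{7},{8}}
9 equivalence class(es) (converged in 3)
class of 1: {1}; class of 6: {6}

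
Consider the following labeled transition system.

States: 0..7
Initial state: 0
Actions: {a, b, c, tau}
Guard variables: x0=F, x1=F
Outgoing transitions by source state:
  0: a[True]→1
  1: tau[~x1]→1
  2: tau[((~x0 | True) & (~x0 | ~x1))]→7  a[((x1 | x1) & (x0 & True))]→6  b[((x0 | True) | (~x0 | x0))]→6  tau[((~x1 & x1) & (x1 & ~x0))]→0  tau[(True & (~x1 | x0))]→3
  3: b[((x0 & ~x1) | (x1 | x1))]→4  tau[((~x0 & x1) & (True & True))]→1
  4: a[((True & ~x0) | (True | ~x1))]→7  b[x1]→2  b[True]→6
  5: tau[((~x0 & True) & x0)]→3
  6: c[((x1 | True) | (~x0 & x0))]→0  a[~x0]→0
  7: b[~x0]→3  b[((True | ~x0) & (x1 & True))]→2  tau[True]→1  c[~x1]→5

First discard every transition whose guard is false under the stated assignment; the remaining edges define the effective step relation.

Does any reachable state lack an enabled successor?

Answer: DEADLOCK-FREE

Analysis:
Reachable = {0,1}
  0: a→1  [1 exit(s)]
  1: tau→1  [1 exit(s)]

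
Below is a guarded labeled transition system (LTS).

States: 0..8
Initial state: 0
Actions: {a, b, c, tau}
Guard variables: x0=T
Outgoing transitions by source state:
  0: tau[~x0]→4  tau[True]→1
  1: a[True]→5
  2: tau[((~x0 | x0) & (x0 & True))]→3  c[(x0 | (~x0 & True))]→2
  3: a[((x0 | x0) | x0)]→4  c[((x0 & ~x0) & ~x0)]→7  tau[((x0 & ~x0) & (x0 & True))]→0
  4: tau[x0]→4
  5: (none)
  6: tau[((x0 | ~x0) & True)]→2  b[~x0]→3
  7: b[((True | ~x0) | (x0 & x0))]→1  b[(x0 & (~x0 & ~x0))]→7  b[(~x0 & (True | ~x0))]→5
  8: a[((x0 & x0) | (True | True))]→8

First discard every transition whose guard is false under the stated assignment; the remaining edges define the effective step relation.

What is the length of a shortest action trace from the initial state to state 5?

Layered search for 5:
  depth 0: {0}
  depth 1: {1}
  depth 2: {5}
first hit 5 at d=2 via tau·a

Answer: 2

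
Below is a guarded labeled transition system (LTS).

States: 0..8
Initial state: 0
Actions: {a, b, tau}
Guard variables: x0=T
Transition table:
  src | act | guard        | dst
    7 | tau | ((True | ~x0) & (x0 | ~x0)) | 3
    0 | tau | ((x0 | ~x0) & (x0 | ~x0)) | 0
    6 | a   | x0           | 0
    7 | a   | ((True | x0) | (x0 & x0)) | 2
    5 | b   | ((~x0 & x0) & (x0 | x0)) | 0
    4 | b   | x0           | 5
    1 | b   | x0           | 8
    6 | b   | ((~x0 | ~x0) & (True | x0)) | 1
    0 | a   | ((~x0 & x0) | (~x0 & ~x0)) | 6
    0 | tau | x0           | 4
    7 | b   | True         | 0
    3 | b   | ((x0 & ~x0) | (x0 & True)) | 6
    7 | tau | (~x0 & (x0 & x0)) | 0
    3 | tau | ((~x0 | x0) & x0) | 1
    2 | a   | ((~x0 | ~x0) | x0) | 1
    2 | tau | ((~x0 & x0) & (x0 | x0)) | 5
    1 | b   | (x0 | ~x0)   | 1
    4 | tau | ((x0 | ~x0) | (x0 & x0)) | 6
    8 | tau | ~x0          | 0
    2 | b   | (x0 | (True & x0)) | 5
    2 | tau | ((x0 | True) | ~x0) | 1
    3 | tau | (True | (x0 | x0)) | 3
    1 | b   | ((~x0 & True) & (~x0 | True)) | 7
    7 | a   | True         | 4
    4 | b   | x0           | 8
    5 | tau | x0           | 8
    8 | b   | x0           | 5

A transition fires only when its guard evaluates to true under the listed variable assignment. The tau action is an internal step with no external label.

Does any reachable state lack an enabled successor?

Answer: DEADLOCK-FREE

Trace:
R = {0,4,5,6,8}
  0: tau→0  tau→4  [2 exit(s)]
  4: b→5  b→8  tau→6  [3 exit(s)]
  5: tau→8  [1 exit(s)]
  6: a→0  [1 exit(s)]
  8: b→5  [1 exit(s)]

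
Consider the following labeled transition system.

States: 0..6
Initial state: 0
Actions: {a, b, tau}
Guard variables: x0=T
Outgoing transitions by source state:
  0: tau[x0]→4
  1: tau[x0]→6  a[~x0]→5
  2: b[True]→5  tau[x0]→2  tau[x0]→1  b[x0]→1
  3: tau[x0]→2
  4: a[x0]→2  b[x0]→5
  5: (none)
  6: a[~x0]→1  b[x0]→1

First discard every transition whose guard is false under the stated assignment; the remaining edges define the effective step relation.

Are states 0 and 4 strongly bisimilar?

Answer: NOT BISIMILAR

Analysis:
Refine partition for ~:
  π0 = {{0,1,2,3,4,5,6}}
  π1 = {{0,1,3},{2},{4},{5},{6}}
  π2 = {{0},{1},{2},{3},{4},{5},{6}}
7 equivalence class(es) (converged in 3)
0∈{0}, 4∈{4}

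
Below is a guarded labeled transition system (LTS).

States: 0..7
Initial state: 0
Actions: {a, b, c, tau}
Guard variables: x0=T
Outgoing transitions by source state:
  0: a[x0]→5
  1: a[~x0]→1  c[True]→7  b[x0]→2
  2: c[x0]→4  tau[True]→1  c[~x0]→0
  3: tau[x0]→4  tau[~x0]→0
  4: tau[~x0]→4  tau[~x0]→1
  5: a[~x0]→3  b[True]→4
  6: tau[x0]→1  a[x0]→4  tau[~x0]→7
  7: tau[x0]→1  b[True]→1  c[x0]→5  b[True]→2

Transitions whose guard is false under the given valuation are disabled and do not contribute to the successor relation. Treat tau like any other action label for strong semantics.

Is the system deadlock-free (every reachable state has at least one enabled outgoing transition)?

Answer: DEADLOCK at state 4

Working:
Reachable = {0,4,5}
  0: a→5  [1 out]
  4: ∅  [deadlock]
  5: b→4  [1 out]
Path to 4: a·b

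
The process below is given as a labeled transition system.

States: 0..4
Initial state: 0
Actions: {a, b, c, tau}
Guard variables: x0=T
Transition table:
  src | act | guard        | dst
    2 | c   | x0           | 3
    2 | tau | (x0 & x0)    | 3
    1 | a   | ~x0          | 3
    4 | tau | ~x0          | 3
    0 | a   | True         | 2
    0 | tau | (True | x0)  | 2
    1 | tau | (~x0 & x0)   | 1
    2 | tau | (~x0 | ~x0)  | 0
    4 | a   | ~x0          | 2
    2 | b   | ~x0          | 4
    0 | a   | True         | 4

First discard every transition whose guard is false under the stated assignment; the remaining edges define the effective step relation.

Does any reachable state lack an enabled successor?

Answer: DEADLOCK at state 3

Analysis:
Reachable = {0,2,3,4}
  0: a→2  a→4  tau→2  [3 exit(s)]
  2: c→3  tau→3  [2 exit(s)]
  3: ∅  [STUCK]
  4: ∅  [STUCK]
Path to 3: a·c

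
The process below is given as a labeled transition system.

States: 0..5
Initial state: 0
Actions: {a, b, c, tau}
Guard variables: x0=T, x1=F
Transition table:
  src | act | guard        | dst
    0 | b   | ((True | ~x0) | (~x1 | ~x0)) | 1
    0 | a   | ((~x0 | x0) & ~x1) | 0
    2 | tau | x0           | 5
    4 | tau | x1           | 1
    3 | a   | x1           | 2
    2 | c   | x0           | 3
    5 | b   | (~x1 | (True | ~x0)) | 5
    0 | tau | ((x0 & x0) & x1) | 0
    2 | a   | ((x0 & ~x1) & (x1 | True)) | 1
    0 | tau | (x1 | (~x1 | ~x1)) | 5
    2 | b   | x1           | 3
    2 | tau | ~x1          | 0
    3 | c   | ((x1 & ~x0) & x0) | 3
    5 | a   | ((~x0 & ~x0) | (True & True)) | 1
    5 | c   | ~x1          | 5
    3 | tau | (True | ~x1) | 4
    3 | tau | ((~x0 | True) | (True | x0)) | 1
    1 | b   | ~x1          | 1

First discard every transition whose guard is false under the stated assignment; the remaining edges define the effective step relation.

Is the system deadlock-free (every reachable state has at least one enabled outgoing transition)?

Reach set: {0,1,5}
  0: a→0  b→1  tau→5  [3 exit(s)]
  1: b→1  [1 exit(s)]
  5: a→1  b→5  c→5  [3 exit(s)]

Answer: DEADLOCK-FREE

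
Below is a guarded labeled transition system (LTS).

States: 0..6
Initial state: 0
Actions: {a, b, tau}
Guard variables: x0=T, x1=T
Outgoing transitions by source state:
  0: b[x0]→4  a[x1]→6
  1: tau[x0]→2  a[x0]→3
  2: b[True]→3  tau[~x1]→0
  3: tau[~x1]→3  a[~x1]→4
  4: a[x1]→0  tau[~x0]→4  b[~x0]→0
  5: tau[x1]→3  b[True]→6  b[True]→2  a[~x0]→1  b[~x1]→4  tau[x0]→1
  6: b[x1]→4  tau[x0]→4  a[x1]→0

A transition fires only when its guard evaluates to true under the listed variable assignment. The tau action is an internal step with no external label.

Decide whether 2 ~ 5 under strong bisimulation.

Answer: NOT BISIMILAR

Working:
Refine partition for ~:
  P[0] = {{0,1,2,3,4,5,6}}
  P[1] = {{0},{1},{2},{3},{4},{5},{6}}
stable after 2 split(s): 7 block(s)
2∈{2}, 5∈{5}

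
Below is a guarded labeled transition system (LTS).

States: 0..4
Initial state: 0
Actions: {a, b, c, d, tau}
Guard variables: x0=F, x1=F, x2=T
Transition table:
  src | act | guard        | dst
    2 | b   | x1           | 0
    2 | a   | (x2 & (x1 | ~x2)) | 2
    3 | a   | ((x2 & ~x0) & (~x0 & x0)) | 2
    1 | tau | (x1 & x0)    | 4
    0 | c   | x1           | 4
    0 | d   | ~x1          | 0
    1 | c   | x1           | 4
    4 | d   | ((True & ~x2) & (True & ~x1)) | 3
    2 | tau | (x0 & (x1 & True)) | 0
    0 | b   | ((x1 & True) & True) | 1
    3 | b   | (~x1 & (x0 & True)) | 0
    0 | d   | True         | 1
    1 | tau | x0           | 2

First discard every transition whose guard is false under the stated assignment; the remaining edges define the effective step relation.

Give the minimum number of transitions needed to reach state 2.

Answer: UNREACHABLE

Analysis:
Breadth-first toward 2:
  L0 = {0}
  L1 = {1}
2 never appears.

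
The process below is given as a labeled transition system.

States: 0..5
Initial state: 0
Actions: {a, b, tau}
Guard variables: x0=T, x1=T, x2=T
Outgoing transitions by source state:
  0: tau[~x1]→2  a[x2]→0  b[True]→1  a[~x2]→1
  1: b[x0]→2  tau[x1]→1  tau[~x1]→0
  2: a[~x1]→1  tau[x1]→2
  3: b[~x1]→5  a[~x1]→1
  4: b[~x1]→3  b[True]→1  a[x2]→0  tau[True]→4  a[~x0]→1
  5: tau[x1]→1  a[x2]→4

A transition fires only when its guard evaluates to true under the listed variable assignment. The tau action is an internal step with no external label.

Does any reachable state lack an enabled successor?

Reach set: {0,1,2}
  0: a→0  b→1  [2 exit(s)]
  1: b→2  tau→1  [2 exit(s)]
  2: tau→2  [1 exit(s)]

Answer: DEADLOCK-FREE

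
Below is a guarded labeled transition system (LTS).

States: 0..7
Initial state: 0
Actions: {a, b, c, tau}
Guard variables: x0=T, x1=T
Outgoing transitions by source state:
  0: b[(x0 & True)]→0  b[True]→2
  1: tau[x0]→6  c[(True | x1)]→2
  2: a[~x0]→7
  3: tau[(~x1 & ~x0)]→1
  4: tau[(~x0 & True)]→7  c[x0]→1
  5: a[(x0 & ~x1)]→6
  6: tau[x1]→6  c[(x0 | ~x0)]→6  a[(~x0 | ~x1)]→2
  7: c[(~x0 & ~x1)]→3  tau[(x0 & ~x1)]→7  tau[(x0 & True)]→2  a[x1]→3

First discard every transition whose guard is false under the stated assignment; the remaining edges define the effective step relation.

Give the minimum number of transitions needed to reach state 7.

Answer: UNREACHABLE

Trace:
BFS to 7:
  L0 = {0}
  L1 = {2}
7 never appears.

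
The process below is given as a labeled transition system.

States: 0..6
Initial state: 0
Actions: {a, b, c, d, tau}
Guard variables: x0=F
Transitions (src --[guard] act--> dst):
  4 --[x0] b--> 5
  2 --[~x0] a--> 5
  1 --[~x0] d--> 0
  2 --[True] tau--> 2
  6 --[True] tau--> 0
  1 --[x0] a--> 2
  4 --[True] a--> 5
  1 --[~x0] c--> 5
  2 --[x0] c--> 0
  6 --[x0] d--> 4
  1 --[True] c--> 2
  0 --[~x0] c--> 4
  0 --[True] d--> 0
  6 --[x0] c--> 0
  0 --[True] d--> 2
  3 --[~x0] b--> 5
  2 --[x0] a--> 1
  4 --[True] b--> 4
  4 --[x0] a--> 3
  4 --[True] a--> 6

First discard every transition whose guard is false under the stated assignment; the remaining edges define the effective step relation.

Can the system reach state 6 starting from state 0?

Guard filter leaves 13 enabled edge(s).
Layer 0: {0}
Layer 1: {2,4}  total {0,2,4}
Layer 2: {5,6}  total {0,2,4,5,6}
Reachable = {0,2,4,5,6}
trace reaching 6: c·a

Answer: REACHABLE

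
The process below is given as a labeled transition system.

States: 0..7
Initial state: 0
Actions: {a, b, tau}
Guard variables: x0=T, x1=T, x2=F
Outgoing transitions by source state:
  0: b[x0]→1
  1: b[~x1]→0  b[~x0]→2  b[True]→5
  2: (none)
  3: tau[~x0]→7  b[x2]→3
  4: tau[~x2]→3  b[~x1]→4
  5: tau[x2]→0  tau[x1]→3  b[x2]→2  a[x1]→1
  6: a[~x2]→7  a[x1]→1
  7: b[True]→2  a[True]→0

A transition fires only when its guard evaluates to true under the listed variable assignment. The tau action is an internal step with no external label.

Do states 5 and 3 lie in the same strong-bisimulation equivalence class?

Answer: NOT BISIMILAR

Trace:
Bisimulation quotient by refinement:
  P[0] = {{0,1,2,3,4,5,6,7}}
  P[1] = {{0,1},{2,3},{4},{5},{6},{7}}
  P[2] = {{0},{1},{2,3},{4},{5},{6},{7}}
stable after 3 split(s): 7 block(s)
5∈{5}, 3∈{2,3}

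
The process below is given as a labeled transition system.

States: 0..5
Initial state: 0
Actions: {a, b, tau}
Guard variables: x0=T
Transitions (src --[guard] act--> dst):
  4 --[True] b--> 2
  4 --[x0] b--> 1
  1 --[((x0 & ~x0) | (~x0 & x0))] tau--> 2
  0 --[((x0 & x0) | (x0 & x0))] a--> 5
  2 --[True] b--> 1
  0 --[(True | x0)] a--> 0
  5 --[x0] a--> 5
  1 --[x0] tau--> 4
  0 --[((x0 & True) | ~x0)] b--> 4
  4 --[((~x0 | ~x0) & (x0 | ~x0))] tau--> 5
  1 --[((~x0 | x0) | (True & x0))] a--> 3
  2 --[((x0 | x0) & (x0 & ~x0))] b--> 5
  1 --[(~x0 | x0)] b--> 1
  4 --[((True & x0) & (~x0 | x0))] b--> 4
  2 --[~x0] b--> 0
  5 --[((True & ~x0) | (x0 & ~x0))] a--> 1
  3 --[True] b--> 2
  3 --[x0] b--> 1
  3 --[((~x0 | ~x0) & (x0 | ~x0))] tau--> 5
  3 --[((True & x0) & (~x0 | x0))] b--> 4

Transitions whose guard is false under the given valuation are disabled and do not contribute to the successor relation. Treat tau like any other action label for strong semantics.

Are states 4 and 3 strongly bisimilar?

Refine partition for ~:
  P[0] = {{0,1,2,3,4,5}}
  P[1] = {{0},{1},{2,3,4},{5}}
  P[2] = {{0},{1},{2},{3,4},{5}}
5 equivalence class(es) (converged in 3)
4∈{3,4}, 3∈{3,4}

Answer: BISIMILAR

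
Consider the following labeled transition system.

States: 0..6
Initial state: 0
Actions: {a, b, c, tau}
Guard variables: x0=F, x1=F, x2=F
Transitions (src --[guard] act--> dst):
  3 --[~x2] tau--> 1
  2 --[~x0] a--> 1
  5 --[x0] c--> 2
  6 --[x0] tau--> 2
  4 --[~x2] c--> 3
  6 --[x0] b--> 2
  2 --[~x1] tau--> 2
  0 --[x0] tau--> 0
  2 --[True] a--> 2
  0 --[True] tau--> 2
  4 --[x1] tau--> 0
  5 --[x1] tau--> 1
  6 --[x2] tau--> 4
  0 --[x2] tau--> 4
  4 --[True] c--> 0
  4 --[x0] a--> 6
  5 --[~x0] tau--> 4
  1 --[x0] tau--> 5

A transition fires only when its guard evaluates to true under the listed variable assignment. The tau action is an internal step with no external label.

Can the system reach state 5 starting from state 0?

8 transition(s) survive guard evaluation.
Layer 0: {0}
Layer 1: {2}  cumulative {0,2}
Layer 2: {1}  cumulative {0,1,2}
Reach set: {0,1,2}

Answer: UNREACHABLE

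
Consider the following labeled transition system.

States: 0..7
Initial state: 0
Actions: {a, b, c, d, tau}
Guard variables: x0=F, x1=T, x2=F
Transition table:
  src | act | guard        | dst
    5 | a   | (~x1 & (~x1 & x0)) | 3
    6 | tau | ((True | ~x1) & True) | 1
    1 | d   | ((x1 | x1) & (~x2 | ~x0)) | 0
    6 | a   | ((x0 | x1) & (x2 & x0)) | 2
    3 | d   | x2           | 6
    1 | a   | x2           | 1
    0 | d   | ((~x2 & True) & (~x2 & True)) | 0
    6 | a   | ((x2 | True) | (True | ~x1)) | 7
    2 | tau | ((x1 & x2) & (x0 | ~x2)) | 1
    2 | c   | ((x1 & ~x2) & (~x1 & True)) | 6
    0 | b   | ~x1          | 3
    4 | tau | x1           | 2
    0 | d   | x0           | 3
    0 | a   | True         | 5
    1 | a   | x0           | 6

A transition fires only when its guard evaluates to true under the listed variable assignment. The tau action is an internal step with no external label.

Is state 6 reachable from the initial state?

After dropping false guards: 6 live edges.
Layer 0: {0}
Layer 1: {5}  cumulative {0,5}
Reachable = {0,5}

Answer: UNREACHABLE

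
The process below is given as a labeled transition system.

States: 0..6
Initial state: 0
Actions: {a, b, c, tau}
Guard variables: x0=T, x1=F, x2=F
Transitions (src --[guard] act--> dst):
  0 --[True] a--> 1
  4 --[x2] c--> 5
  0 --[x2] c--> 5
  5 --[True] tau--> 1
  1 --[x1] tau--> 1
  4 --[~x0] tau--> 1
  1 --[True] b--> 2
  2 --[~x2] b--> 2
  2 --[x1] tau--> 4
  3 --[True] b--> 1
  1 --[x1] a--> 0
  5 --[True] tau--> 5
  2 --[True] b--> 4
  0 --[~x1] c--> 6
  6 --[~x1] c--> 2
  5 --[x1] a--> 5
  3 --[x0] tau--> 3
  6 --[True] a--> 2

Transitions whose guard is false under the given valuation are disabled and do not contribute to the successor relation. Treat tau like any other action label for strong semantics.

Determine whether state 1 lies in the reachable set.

Guard filter leaves 11 enabled edge(s).
L0 = {0}
L1 = {1,6}  now seen {0,1,6}
L2 = {2}  now seen {0,1,2,6}
L3 = {4}  now seen {0,1,2,4,6}
Reach set: {0,1,2,4,6}
trace reaching 1: a

Answer: REACHABLE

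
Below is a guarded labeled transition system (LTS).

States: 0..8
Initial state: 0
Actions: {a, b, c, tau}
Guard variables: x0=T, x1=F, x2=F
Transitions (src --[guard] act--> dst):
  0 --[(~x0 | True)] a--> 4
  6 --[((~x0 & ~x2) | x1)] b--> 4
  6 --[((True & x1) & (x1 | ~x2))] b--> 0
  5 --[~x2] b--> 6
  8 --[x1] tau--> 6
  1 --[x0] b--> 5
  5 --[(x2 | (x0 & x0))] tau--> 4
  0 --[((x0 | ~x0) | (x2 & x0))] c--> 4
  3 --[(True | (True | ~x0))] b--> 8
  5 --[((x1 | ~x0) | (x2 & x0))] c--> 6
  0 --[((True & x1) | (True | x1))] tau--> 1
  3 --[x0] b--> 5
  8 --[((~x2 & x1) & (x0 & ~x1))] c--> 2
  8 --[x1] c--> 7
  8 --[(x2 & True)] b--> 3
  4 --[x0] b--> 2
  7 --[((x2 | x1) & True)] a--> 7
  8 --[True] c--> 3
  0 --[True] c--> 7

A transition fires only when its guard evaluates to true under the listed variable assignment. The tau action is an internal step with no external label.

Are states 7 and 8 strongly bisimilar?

Bisimulation quotient by refinement:
  π0 = {{0,1,2,3,4,5,6,7,8}}
  π1 = {{0},{1,3,4},{2,6,7},{5},{8}}
  π2 = {{0},{1},{2,6,7},{3},{4},{5},{8}}
Fixed point at round 3; 7 class(es).
[7]={2,6,7}  [8]={8}

Answer: NOT BISIMILAR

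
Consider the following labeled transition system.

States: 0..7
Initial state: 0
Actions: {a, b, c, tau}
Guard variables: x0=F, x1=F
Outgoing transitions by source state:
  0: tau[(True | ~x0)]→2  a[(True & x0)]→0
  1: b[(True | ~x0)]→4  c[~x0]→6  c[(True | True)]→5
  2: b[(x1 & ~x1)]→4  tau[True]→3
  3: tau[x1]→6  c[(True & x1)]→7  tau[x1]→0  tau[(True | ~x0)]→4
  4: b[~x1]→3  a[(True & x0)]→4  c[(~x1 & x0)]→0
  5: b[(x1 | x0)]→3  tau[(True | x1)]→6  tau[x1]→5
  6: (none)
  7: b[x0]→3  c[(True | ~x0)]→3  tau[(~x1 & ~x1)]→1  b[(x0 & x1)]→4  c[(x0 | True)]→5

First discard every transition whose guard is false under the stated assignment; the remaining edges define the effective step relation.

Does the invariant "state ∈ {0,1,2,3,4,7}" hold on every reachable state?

Answer: INVARIANT HOLDS

Trace:
Allowed set {0,1,2,3,4,7}
R = {0,2,3,4}
  0: ok
  2: ok
  3: ok
  4: ok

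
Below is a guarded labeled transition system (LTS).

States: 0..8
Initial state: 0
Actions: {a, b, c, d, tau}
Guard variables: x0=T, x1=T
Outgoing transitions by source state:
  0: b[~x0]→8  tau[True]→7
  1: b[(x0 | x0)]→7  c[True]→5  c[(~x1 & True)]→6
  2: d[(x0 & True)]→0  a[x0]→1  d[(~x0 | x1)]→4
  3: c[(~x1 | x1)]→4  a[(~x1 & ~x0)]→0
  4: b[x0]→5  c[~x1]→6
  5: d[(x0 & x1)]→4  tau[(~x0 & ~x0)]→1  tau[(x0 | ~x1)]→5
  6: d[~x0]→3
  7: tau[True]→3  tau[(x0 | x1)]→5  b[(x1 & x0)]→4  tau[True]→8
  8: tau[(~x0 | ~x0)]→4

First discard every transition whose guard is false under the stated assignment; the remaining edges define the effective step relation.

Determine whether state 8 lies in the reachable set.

After dropping false guards: 14 live edges.
L0 = {0}
L1 = {7}  total {0,7}
L2 = {3,4,5,8}  total {0,3,4,5,7,8}
Reachable = {0,3,4,5,7,8}
trace reaching 8: tau·tau

Answer: REACHABLE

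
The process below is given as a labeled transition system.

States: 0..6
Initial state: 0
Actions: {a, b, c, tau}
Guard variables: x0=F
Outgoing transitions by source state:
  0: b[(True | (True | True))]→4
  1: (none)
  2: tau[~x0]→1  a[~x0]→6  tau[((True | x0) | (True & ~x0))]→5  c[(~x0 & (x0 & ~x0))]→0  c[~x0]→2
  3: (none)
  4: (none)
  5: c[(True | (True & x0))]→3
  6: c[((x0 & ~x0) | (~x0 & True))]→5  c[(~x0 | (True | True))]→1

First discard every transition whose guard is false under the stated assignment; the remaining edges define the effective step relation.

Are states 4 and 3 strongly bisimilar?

Bisimulation quotient by refinement:
  round 0: {{0,1,2,3,4,5,6}}
  round 1: {{0},{1,3,4},{2},{5,6}}
  round 2: {{0},{1,3,4},{2},{5},{6}}
5 equivalence class(es) (converged in 3)
class of 4: {1,3,4}; class of 3: {1,3,4}

Answer: BISIMILAR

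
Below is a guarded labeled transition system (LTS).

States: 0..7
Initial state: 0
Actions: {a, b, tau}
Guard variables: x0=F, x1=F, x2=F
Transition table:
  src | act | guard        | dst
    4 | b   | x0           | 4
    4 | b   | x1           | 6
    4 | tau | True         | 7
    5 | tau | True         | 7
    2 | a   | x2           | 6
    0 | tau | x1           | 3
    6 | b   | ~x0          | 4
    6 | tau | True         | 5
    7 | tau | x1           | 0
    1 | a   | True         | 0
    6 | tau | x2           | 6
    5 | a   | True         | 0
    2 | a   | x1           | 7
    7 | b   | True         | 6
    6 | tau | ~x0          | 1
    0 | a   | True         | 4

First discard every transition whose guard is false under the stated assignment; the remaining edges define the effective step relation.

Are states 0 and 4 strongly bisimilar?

Answer: NOT BISIMILAR

Analysis:
Bisimulation quotient by refinement:
  round 0: {{0,1,2,3,4,5,6,7}}
  round 1: {{0,1},{2,3},{4},{5},{6},{7}}
  round 2: {{0},{1},{2,3},{4},{5},{6},{7}}
Fixed point at round 3; 7 class(es).
class of 0: {0}; class of 4: {4}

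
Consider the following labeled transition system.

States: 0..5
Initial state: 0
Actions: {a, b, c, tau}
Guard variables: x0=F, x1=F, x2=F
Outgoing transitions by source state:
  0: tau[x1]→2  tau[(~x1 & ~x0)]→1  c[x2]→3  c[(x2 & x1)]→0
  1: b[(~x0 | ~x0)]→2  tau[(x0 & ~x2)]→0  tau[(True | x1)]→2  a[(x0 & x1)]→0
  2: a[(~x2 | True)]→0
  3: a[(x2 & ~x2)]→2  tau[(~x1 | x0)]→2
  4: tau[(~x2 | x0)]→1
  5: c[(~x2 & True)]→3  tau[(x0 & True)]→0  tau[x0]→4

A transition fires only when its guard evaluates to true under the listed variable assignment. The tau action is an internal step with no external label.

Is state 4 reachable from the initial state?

Answer: UNREACHABLE

Trace:
Guard filter leaves 7 enabled edge(s).
depth 0: {0}
depth 1: {1}  total {0,1}
depth 2: {2}  total {0,1,2}
Reachable = {0,1,2}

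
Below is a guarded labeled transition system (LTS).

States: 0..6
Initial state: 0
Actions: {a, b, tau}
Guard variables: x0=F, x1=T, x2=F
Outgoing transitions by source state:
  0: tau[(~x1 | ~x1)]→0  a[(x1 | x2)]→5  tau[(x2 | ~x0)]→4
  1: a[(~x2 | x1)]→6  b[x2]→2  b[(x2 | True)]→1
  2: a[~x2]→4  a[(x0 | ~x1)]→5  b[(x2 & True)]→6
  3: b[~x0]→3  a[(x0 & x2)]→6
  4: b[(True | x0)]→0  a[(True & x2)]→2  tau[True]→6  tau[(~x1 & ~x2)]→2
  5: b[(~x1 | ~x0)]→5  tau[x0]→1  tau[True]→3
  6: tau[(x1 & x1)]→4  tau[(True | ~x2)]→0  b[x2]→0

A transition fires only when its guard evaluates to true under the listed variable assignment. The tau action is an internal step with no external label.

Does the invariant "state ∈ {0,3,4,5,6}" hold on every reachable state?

Allowed set {0,3,4,5,6}
R = {0,3,4,5,6}
  0: ok
  3: ok
  4: ok
  5: ok
  6: ok

Answer: INVARIANT HOLDS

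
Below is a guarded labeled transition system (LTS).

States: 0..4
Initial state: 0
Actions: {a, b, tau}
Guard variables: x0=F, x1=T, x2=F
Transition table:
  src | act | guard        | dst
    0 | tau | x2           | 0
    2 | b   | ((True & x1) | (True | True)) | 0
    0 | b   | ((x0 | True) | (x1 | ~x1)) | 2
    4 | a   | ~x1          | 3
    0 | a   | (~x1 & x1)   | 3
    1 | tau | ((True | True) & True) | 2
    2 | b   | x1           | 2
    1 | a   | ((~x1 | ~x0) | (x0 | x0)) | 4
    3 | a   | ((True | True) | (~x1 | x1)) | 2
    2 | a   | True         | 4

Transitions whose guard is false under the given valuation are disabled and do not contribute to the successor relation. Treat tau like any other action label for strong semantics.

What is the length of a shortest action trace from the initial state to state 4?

Layered search for 4:
  depth 0: {0}
  depth 1: {2}
  depth 2: {4}
first hit 4 at d=2 via b·a

Answer: 2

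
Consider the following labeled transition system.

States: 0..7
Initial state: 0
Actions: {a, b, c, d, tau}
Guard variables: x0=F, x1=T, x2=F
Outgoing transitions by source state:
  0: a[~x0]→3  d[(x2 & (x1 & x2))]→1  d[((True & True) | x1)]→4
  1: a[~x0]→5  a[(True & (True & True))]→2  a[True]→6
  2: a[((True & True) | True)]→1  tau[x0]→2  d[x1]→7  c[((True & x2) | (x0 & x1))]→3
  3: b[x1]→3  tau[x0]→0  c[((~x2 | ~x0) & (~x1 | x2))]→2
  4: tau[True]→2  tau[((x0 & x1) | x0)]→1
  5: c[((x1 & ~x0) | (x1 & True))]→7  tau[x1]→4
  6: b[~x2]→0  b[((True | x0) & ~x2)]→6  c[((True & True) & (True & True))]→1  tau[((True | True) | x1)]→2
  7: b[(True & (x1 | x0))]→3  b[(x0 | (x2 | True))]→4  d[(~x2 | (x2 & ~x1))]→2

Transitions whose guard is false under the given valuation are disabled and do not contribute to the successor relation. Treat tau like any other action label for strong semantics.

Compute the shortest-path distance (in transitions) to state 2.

Answer: 2

Analysis:
Layered search for 2:
  L0 = {0}
  L1 = {3,4}
  L2 = {2}
depth(2)=2, e.g. d·tau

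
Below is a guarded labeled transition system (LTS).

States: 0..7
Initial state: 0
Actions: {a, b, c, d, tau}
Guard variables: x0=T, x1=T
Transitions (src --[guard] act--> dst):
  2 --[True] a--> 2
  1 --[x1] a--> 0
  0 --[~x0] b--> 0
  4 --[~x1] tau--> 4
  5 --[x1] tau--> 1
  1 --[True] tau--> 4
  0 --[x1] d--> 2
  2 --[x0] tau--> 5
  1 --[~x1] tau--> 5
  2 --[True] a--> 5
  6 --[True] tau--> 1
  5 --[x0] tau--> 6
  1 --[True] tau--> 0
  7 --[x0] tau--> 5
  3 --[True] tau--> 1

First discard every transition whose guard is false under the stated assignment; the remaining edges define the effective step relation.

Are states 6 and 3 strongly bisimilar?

Answer: BISIMILAR

Trace:
Refine partition for ~:
  round 0: {{0,1,2,3,4,5,6,7}}
  round 1: {{0},{1,2},{3,5,6,7},{4}}
  round 2: {{0},{1},{2},{3,6},{4},{5},{7}}
stable after 3 split(s): 7 block(s)
class of 6: {3,6}; class of 3: {3,6}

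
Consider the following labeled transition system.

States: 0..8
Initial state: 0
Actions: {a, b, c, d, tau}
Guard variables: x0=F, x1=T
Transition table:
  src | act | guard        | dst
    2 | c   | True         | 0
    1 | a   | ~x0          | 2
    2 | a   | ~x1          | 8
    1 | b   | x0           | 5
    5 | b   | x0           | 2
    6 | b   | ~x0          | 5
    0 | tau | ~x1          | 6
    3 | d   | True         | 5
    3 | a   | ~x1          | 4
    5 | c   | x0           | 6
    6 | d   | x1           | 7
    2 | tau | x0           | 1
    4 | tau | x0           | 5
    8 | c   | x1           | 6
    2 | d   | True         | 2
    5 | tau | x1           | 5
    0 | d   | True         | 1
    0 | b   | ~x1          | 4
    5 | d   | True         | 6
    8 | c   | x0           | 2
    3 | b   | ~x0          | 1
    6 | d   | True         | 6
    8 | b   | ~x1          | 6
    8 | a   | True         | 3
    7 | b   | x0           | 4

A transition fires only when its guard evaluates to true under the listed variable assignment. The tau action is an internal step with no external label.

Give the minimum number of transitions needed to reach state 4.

Answer: UNREACHABLE

Working:
Breadth-first toward 4:
  depth 0: {0}
  depth 1: {1}
  depth 2: {2}
4 never appears.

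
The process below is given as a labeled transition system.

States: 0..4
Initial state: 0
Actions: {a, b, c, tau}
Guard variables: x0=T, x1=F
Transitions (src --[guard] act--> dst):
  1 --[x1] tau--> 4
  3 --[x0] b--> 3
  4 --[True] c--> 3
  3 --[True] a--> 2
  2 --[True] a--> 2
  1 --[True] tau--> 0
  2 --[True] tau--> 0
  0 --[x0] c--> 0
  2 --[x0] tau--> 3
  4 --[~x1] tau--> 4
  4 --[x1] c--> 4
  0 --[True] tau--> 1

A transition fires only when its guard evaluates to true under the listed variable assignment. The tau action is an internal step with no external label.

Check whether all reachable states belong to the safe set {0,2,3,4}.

Inv-set: {0,2,3,4}
Reach set: {0,1}
  0: ✓
  1: VIOLATES
counterexample path to 1: tau

Answer: INVARIANT VIOLATED at state 1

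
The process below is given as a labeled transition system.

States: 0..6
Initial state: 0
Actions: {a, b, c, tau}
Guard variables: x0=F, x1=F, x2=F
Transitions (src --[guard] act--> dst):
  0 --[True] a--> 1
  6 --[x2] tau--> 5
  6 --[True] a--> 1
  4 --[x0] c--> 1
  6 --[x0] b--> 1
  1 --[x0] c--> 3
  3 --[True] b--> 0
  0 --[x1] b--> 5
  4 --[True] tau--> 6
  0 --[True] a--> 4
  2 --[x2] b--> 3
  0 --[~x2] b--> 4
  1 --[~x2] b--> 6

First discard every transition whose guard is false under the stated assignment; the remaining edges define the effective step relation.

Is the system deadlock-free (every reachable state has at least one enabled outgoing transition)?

Answer: DEADLOCK-FREE

Analysis:
R = {0,1,4,6}
  0: a→1  a→4  b→4  [deg 3]
  1: b→6  [deg 1]
  4: tau→6  [deg 1]
  6: a→1  [deg 1]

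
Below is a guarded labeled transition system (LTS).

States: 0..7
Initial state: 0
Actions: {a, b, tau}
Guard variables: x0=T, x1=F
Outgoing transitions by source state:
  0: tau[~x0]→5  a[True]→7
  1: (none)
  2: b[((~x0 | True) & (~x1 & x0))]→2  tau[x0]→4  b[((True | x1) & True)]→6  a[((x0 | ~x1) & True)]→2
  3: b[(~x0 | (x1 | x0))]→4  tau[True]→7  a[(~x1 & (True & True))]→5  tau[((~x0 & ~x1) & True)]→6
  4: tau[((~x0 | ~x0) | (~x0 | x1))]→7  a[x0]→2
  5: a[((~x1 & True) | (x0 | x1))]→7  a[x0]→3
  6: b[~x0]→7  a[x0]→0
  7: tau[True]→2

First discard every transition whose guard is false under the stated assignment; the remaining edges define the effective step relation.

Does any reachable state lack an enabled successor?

R = {0,2,4,6,7}
  0: a→7  [1 exit(s)]
  2: a→2  b→2  b→6  tau→4  [4 exit(s)]
  4: a→2  [1 exit(s)]
  6: a→0  [1 exit(s)]
  7: tau→2  [1 exit(s)]

Answer: DEADLOCK-FREE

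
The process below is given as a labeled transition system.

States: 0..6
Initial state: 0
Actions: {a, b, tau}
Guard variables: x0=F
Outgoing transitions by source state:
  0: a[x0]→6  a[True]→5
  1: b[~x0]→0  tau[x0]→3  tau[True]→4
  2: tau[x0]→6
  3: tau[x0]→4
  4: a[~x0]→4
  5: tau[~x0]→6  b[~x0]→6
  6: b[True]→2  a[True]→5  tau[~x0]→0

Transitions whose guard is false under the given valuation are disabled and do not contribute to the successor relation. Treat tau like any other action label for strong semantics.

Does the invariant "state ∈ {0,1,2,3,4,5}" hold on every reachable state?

Allowed set {0,1,2,3,4,5}
Reach set: {0,2,5,6}
  0: ok
  2: ok
  5: ok
  6: VIOLATES
reach 6 via a·tau — violates

Answer: INVARIANT VIOLATED at state 6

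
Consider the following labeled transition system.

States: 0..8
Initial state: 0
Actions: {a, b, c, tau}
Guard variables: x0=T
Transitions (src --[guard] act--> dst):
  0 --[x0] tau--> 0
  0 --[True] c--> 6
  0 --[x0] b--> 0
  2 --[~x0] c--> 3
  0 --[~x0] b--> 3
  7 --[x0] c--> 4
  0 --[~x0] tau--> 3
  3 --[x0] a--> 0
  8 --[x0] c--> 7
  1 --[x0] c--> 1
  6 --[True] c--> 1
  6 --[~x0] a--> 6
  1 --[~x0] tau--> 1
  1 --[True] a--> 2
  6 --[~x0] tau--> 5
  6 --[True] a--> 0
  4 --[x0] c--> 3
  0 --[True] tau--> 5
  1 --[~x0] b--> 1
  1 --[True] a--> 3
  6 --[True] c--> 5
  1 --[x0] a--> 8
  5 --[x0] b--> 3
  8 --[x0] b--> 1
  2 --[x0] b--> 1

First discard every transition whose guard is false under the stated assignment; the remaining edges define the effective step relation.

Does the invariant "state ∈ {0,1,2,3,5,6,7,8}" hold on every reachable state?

Answer: INVARIANT VIOLATED at state 4

Working:
Allowed set {0,1,2,3,5,6,7,8}
Reachable = {0,1,2,3,4,5,6,7,8}
  0: ✓
  1: ✓
  2: ✓
  3: ✓
  4: ✗ unsafe
  5: ✓
  6: ✓
  7: ✓
  8: ✓
witness against invariant: c·c·a·c·c → 4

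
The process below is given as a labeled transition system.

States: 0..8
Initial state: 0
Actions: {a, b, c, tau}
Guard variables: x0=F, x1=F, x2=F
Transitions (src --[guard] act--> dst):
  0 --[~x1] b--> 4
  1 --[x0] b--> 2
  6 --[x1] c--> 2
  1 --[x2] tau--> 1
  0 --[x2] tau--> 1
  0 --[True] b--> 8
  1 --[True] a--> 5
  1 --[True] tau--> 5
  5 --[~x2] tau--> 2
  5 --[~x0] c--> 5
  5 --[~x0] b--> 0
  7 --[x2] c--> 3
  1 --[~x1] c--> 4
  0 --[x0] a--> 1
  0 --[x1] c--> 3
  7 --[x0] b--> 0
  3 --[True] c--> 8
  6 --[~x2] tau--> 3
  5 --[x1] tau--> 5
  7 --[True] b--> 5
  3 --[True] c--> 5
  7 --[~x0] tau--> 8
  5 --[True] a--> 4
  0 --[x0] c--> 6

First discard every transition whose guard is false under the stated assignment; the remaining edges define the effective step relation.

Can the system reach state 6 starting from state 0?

Guard filter leaves 14 enabled edge(s).
Layer 0: {0}
Layer 1: {4,8}  cumulative {0,4,8}
Reach set: {0,4,8}

Answer: UNREACHABLE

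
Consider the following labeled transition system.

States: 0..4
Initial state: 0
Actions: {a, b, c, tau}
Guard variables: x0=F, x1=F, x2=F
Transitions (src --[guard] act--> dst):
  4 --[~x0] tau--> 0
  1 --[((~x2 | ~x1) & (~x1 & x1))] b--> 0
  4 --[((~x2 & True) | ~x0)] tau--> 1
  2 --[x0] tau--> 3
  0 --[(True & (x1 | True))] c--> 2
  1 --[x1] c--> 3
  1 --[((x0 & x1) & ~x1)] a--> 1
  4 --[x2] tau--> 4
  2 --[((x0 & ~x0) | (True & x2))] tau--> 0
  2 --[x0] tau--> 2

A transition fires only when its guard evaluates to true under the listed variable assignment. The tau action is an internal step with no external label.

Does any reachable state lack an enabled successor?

Answer: DEADLOCK at state 2

Analysis:
Reachable = {0,2}
  0: c→2  [deg 1]
  2: ∅  [deadlock]
witness 2: c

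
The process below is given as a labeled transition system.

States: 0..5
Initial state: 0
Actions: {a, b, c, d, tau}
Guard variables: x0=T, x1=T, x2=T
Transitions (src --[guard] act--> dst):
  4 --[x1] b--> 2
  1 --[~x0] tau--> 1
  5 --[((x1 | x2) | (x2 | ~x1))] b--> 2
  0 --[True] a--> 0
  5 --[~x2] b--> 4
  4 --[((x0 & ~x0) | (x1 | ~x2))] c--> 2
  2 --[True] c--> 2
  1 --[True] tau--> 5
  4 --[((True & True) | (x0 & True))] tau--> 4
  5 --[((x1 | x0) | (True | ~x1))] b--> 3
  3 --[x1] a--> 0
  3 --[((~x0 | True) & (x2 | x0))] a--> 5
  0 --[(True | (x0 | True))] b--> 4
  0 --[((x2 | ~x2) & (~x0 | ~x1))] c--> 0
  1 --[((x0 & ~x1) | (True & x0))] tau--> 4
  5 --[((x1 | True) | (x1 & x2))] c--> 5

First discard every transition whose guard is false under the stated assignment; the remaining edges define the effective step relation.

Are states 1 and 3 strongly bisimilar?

Answer: NOT BISIMILAR

Working:
Refine partition for ~:
  π0 = {{0,1,2,3,4,5}}
  π1 = {{0},{1},{2},{3},{4},{5}}
6 equivalence class(es) (converged in 2)
class of 1: {1}; class of 3: {3}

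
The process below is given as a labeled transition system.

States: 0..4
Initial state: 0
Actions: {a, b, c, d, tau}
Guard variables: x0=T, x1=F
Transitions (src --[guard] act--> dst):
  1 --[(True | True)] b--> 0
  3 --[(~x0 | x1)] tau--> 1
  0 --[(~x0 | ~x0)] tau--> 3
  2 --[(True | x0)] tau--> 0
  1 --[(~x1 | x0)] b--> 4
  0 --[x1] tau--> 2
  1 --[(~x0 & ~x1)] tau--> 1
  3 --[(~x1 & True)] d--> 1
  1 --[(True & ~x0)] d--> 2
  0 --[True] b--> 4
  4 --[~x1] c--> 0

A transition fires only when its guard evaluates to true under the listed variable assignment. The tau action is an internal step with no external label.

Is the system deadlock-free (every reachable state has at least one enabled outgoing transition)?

Reach set: {0,4}
  0: b→4  [deg 1]
  4: c→0  [deg 1]

Answer: DEADLOCK-FREE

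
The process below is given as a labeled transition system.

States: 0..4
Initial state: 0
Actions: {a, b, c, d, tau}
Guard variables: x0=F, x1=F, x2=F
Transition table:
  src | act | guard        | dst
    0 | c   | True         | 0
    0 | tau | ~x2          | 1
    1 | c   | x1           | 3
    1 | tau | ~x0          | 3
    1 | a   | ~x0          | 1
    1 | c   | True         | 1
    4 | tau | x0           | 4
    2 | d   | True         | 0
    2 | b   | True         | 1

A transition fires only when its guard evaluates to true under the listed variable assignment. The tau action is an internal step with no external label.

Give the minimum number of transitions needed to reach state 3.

BFS to 3:
  Layer 0: {0}
  Layer 1: {1}
  Layer 2: {3}
depth(3)=2, e.g. tau·tau

Answer: 2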